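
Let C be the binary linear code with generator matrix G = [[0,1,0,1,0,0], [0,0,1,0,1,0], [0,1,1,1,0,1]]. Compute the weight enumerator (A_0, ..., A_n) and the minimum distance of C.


Weight distribution: A_0 = 1, A_2 = 4, A_4 = 3. Minimum distance d = 2.

Enumerate all 2^3 = 8 messages m ∈ F_2^3.
For each, compute codeword c = mG in F_2^6, then tally its weight.
  m = 000 → c = 000000, weight = 0.
  m = 100 → c = 010100, weight = 2.
  m = 010 → c = 001010, weight = 2.
  m = 110 → c = 011110, weight = 4.
  m = 001 → c = 011101, weight = 4.
  m = 101 → c = 001001, weight = 2.
  m = 011 → c = 010111, weight = 4.
  m = 111 → c = 000011, weight = 2.
Tally weights:
  weight 0: 1 codewords.
  weight 2: 4 codewords.
  weight 4: 3 codewords.
Minimum distance d = smallest w > 0 with A_w > 0 = 2.
Sanity: Σ A_w = 8 = 2^3 = 8 ✓.


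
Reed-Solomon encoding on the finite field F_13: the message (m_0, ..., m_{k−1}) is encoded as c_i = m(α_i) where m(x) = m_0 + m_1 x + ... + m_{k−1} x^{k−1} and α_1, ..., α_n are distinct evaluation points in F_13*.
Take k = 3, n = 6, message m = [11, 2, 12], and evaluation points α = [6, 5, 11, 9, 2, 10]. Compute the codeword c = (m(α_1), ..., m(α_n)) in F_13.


c = [0, 9, 3, 0, 11, 9]

Message polynomial: m(x) = 11 + 2·x + 12·x^2 (mod 13).
For each evaluation point α_i, compute m(α_i) mod 13:
  α_1 = 6: Horner steps 12 → 9 → 0, so m(6) = 0.
  α_2 = 5: Horner steps 12 → 10 → 9, so m(5) = 9.
  α_3 = 11: Horner steps 12 → 4 → 3, so m(11) = 3.
  α_4 = 9: Horner steps 12 → 6 → 0, so m(9) = 0.
  α_5 = 2: Horner steps 12 → 0 → 11, so m(2) = 11.
  α_6 = 10: Horner steps 12 → 5 → 9, so m(10) = 9.
Codeword c = [0, 9, 3, 0, 11, 9] ∈ F_13^6.


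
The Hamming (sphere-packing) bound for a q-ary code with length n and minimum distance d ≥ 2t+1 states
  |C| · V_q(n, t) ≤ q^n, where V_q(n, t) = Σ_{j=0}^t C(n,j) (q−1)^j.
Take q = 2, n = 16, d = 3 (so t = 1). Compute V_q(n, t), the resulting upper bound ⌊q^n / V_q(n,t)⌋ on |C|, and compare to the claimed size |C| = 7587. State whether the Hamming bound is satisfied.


V_q(n, t) = 17, q^n = 65536, Hamming bound = 3855, |C| = 7587 > bound (violated).

Step 1: Compute V_q(n, t) = Σ_{j=0}^1 C(n, j) (q−1)^j.
  j = 0: C(16,0)·(1)^0 = 1·1 = 1.
  j = 1: C(16,1)·(1)^1 = 16·1 = 16.
  V_q(n, t) = 1 + 16 = 17.
Step 2: q^n = 2^16 = 65536.
Step 3: Hamming bound ⌊q^n / V_q(n,t)⌋ = ⌊65536/17⌋ = 3855.
Step 4: Compare |C| = 7587 to 3855: violated.
The claimed |C| lies above the Hamming bound, so no 2-ary code of length 16 with d ≥ 3 can have 7587 codewords.


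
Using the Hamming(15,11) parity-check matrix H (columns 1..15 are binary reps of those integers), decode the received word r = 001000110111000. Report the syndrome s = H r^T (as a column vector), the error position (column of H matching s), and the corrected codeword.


s = (0, 0, 0, 1)^T, error position = 1, corrected codeword c = 101000110111000

Compute s = H r^T mod 2 one row at a time:
  s_1 = 1 + 0 + 1 + 1 + 1 + 0 + 0 + 0 = 4 ≡ 0 (mod 2).
  s_2 = 0 + 0 + 0 + 1 + 1 + 0 + 0 + 0 = 2 ≡ 0 (mod 2).
  s_3 = 0 + 1 + 0 + 1 + 1 + 1 + 0 + 0 = 4 ≡ 0 (mod 2).
  s_4 = 0 + 1 + 0 + 1 + 0 + 1 + 0 + 0 = 3 ≡ 1 (mod 2).
s = (0, 0, 0, 1)^T — this equals column 1 of H (binary 0001), so error is at position 1.
Correct: flip bit 1 of r = 001000110111000 to get c = 101000110111000.


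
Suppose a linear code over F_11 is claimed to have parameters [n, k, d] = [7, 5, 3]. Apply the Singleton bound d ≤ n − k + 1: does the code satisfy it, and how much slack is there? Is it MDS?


Singleton RHS = n − k + 1 = 3, slack = 0, bound satisfied, MDS.

Singleton bound: d ≤ n − k + 1.
Here n = 7, k = 5, so n − k + 1 = 3.
Given d = 3, check d ≤ 3: YES.
Slack = (n − k + 1) − d = 0.
The code is MDS (slack = 0).
Description: the claimed parameters are [7, 5, 3]_11; such a code would be MDS (meets Singleton bound).


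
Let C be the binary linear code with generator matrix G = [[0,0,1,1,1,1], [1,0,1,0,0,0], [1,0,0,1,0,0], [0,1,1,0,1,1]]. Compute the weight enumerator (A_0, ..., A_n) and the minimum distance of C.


Weight distribution: A_0 = 1, A_2 = 7, A_4 = 7, A_6 = 1. Minimum distance d = 2.

Enumerate all 2^4 = 16 messages m ∈ F_2^4.
For each, compute codeword c = mG in F_2^6, then tally its weight.
  m = 0000 → c = 000000, weight = 0.
  m = 1000 → c = 001111, weight = 4.
  m = 0100 → c = 101000, weight = 2.
  m = 1100 → c = 100111, weight = 4.
  m = 0010 → c = 100100, weight = 2.
  m = 1010 → c = 101011, weight = 4.
  m = 0110 → c = 001100, weight = 2.
  m = 1110 → c = 000011, weight = 2.
  m = 0001 → c = 011011, weight = 4.
  m = 1001 → c = 010100, weight = 2.
  m = 0101 → c = 110011, weight = 4.
  m = 1101 → c = 111100, weight = 4.
  m = 0011 → c = 111111, weight = 6.
  m = 1011 → c = 110000, weight = 2.
  m = 0111 → c = 010111, weight = 4.
  m = 1111 → c = 011000, weight = 2.
Tally weights:
  weight 0: 1 codewords.
  weight 2: 7 codewords.
  weight 4: 7 codewords.
  weight 6: 1 codewords.
Minimum distance d = smallest w > 0 with A_w > 0 = 2.
Sanity: Σ A_w = 16 = 2^4 = 16 ✓.


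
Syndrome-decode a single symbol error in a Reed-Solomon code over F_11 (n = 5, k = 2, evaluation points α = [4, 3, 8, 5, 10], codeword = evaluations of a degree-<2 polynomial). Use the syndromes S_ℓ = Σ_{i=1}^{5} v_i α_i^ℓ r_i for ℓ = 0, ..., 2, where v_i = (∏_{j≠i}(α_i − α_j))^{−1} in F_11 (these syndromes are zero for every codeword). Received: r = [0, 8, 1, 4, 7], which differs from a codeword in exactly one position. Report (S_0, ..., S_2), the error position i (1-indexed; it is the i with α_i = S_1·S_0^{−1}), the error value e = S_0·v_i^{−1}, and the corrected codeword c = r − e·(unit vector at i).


S = (7, 2, 10), error at position 4, error magnitude e = 1, c = [0, 8, 1, 3, 7].

Step 1: column multipliers v_i = (∏_{j≠i}(α_i − α_j))^{−1} mod 11.
  i = 1 (α = 4): (4−3)(4−8)(4−5)(4−10) = 1·(−4)·(−1)·(−6) = −24 ≡ 9, so v_1 = 9^{−1} = 5 (mod 11).
  i = 2 (α = 3): (3−4)(3−8)(3−5)(3−10) = (−1)·(−5)·(−2)·(−7) = 70 ≡ 4, so v_2 = 4^{−1} = 3 (mod 11).
  i = 3 (α = 8): (8−4)(8−3)(8−5)(8−10) = 4·5·3·(−2) = −120 ≡ 1, so v_3 = 1^{−1} = 1 (mod 11).
  i = 4 (α = 5): (5−4)(5−3)(5−8)(5−10) = 1·2·(−3)·(−5) = 30 ≡ 8, so v_4 = 8^{−1} = 7 (mod 11).
  i = 5 (α = 10): (10−4)(10−3)(10−8)(10−5) = 6·7·2·5 = 420 ≡ 2, so v_5 = 2^{−1} = 6 (mod 11).
  v = [5, 3, 1, 7, 6].
Step 2: syndromes of r = [0, 8, 1, 4, 7] (all sums mod 11).
  S_0 = Σ v_i r_i = 5·0 + 3·8 + 1·1 + 7·4 + 6·7 = 95 ≡ 7.
  S_1 = Σ v_i α_i r_i = 5·4·0 + 3·3·8 + 1·8·1 + 7·5·4 + 6·10·7 = 640 ≡ 2.
  α_i^2 mod 11 = [5, 9, 9, 3, 1].
  S_2 = Σ v_i α_i^2 r_i = 5·5·0 + 3·9·8 + 1·9·1 + 7·3·4 + 6·1·7 = 351 ≡ 10.
  S = (7, 2, 10) ≠ 0, so r is not a codeword (an error is present).
Step 3: locate the error. For a single error e at position i, S_ℓ = v_i·e·α_i^ℓ, so α_err = S_1/S_0.
  S_0^{−1} = 7^{−1} = 8 (mod 11), so α_err = 2·8 = 16 ≡ 5 = α_4. Error position i = 4.
  Consistency check: S_2/S_1 = 10·6 = 60 ≡ 5 = α_err ✓ (single-error assumption holds).
Step 4: error magnitude e = S_0/v_4 = S_0·∏_{j≠4}(α_4 − α_j) = 7·8 = 56 ≡ 1 (mod 11).
Step 5: correct position 4: c_4 = r_4 − e = 4 − 1 ≡ 3 (mod 11). Hence c = [0, 8, 1, 3, 7].
  Check: interpolating c through the α_i gives m(x) = 10 + 3·x (degree < 2) with m(α_i) = c_i for every i, so c is indeed a codeword.


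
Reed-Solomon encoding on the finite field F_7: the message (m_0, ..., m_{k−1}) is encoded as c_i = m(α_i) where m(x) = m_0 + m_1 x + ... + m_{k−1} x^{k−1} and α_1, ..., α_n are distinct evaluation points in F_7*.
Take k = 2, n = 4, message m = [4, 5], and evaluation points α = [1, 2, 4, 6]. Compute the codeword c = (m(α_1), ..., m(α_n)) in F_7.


c = [2, 0, 3, 6]

Message polynomial: m(x) = 4 + 5·x (mod 7).
For each evaluation point α_i, compute m(α_i) mod 7:
  α_1 = 1: Horner steps 5 → 2, so m(1) = 2.
  α_2 = 2: Horner steps 5 → 0, so m(2) = 0.
  α_3 = 4: Horner steps 5 → 3, so m(4) = 3.
  α_4 = 6: Horner steps 5 → 6, so m(6) = 6.
Codeword c = [2, 0, 3, 6] ∈ F_7^4.


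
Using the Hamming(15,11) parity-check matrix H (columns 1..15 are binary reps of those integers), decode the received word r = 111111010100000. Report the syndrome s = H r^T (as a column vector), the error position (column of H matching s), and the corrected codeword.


s = (0, 1, 0, 1)^T, error position = 5, corrected codeword c = 111101010100000

Compute s = H r^T mod 2 one row at a time:
  s_1 = 1 + 0 + 1 + 0 + 0 + 0 + 0 + 0 = 2 ≡ 0 (mod 2).
  s_2 = 1 + 1 + 1 + 0 + 0 + 0 + 0 + 0 = 3 ≡ 1 (mod 2).
  s_3 = 1 + 1 + 1 + 0 + 1 + 0 + 0 + 0 = 4 ≡ 0 (mod 2).
  s_4 = 1 + 1 + 1 + 0 + 0 + 0 + 0 + 0 = 3 ≡ 1 (mod 2).
s = (0, 1, 0, 1)^T — this equals column 5 of H (binary 0101), so error is at position 5.
Correct: flip bit 5 of r = 111111010100000 to get c = 111101010100000.


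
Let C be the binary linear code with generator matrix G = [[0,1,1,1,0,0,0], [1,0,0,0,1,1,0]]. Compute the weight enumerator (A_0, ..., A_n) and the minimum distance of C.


Weight distribution: A_0 = 1, A_3 = 2, A_6 = 1. Minimum distance d = 3.

Enumerate all 2^2 = 4 messages m ∈ F_2^2.
For each, compute codeword c = mG in F_2^7, then tally its weight.
  m = 00 → c = 0000000, weight = 0.
  m = 10 → c = 0111000, weight = 3.
  m = 01 → c = 1000110, weight = 3.
  m = 11 → c = 1111110, weight = 6.
Tally weights:
  weight 0: 1 codewords.
  weight 3: 2 codewords.
  weight 6: 1 codewords.
Minimum distance d = smallest w > 0 with A_w > 0 = 3.
Sanity: Σ A_w = 4 = 2^2 = 4 ✓.


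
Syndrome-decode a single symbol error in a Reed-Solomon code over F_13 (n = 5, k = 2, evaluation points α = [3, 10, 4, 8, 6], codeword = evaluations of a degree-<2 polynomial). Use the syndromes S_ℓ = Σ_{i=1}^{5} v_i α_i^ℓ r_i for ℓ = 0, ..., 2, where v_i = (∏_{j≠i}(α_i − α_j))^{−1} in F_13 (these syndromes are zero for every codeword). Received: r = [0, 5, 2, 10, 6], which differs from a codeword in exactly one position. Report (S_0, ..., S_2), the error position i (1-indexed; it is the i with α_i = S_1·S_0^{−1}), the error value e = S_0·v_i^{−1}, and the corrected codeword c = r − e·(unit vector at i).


S = (11, 6, 8), error at position 2, error magnitude e = 4, c = [0, 1, 2, 10, 6].

Step 1: column multipliers v_i = (∏_{j≠i}(α_i − α_j))^{−1} mod 13.
  i = 1 (α = 3): (3−10)(3−4)(3−8)(3−6) = (−7)·(−1)·(−5)·(−3) = 105 ≡ 1, so v_1 = 1^{−1} = 1 (mod 13).
  i = 2 (α = 10): (10−3)(10−4)(10−8)(10−6) = 7·6·2·4 = 336 ≡ 11, so v_2 = 11^{−1} = 6 (mod 13).
  i = 3 (α = 4): (4−3)(4−10)(4−8)(4−6) = 1·(−6)·(−4)·(−2) = −48 ≡ 4, so v_3 = 4^{−1} = 10 (mod 13).
  i = 4 (α = 8): (8−3)(8−10)(8−4)(8−6) = 5·(−2)·4·2 = −80 ≡ 11, so v_4 = 11^{−1} = 6 (mod 13).
  i = 5 (α = 6): (6−3)(6−10)(6−4)(6−8) = 3·(−4)·2·(−2) = 48 ≡ 9, so v_5 = 9^{−1} = 3 (mod 13).
  v = [1, 6, 10, 6, 3].
Step 2: syndromes of r = [0, 5, 2, 10, 6] (all sums mod 13).
  S_0 = Σ v_i r_i = 1·0 + 6·5 + 10·2 + 6·10 + 3·6 = 128 ≡ 11.
  S_1 = Σ v_i α_i r_i = 1·3·0 + 6·10·5 + 10·4·2 + 6·8·10 + 3·6·6 = 968 ≡ 6.
  α_i^2 mod 13 = [9, 9, 3, 12, 10].
  S_2 = Σ v_i α_i^2 r_i = 1·9·0 + 6·9·5 + 10·3·2 + 6·12·10 + 3·10·6 = 1230 ≡ 8.
  S = (11, 6, 8) ≠ 0, so r is not a codeword (an error is present).
Step 3: locate the error. For a single error e at position i, S_ℓ = v_i·e·α_i^ℓ, so α_err = S_1/S_0.
  S_0^{−1} = 11^{−1} = 6 (mod 13), so α_err = 6·6 = 36 ≡ 10 = α_2. Error position i = 2.
  Consistency check: S_2/S_1 = 8·11 = 88 ≡ 10 = α_err ✓ (single-error assumption holds).
Step 4: error magnitude e = S_0/v_2 = S_0·∏_{j≠2}(α_2 − α_j) = 11·11 = 121 ≡ 4 (mod 13).
Step 5: correct position 2: c_2 = r_2 − e = 5 − 4 ≡ 1 (mod 13). Hence c = [0, 1, 2, 10, 6].
  Check: interpolating c through the α_i gives m(x) = 7 + 2·x (degree < 2) with m(α_i) = c_i for every i, so c is indeed a codeword.


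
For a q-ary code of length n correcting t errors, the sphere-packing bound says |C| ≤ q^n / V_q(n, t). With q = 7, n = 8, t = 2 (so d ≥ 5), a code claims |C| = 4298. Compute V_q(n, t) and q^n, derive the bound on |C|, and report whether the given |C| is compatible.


V_q(n, t) = 1057, q^n = 5764801, Hamming bound = 5453, |C| = 4298 ≤ bound (satisfied).

Step 1: Compute V_q(n, t) = Σ_{j=0}^2 C(n, j) (q−1)^j.
  j = 0: C(8,0)·(6)^0 = 1·1 = 1.
  j = 1: C(8,1)·(6)^1 = 8·6 = 48.
  j = 2: C(8,2)·(6)^2 = 28·36 = 1008.
  V_q(n, t) = 1 + 48 + 1008 = 1057.
Step 2: q^n = 7^8 = 5764801.
Step 3: Hamming bound ⌊q^n / V_q(n,t)⌋ = ⌊5764801/1057⌋ = 5453.
Step 4: Compare |C| = 4298 to 5453: satisfied.
The claimed |C| lies below the Hamming bound.


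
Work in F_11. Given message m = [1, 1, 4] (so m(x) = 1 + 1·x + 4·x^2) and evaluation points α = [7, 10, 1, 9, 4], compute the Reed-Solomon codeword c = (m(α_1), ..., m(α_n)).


c = [6, 4, 6, 4, 3]

Message polynomial: m(x) = 1 + 1·x + 4·x^2 (mod 11).
For each evaluation point α_i, compute m(α_i) mod 11:
  α_1 = 7: Horner steps 4 → 7 → 6, so m(7) = 6.
  α_2 = 10: Horner steps 4 → 8 → 4, so m(10) = 4.
  α_3 = 1: Horner steps 4 → 5 → 6, so m(1) = 6.
  α_4 = 9: Horner steps 4 → 4 → 4, so m(9) = 4.
  α_5 = 4: Horner steps 4 → 6 → 3, so m(4) = 3.
Codeword c = [6, 4, 6, 4, 3] ∈ F_11^5.


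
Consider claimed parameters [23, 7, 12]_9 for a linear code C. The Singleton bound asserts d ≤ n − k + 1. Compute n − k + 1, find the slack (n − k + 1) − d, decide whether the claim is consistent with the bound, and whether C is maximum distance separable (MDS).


Singleton RHS = n − k + 1 = 17, slack = 5, bound satisfied, not MDS.

Singleton bound: d ≤ n − k + 1.
Here n = 23, k = 7, so n − k + 1 = 17.
Given d = 12, check d ≤ 17: YES.
Slack = (n − k + 1) − d = 5.
The code is NOT MDS (slack = 5 > 0).
Description: the claimed parameters are [23, 7, 12]_9; such a code would be non-MDS.


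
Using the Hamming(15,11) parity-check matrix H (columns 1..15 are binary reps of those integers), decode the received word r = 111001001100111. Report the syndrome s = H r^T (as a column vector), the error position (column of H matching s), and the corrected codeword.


s = (1, 0, 0, 1)^T, error position = 9, corrected codeword c = 111001000100111

Compute s = H r^T mod 2 one row at a time:
  s_1 = 0 + 1 + 1 + 0 + 0 + 1 + 1 + 1 = 5 ≡ 1 (mod 2).
  s_2 = 0 + 0 + 1 + 0 + 0 + 1 + 1 + 1 = 4 ≡ 0 (mod 2).
  s_3 = 1 + 1 + 1 + 0 + 1 + 0 + 1 + 1 = 6 ≡ 0 (mod 2).
  s_4 = 1 + 1 + 0 + 0 + 1 + 0 + 1 + 1 = 5 ≡ 1 (mod 2).
s = (1, 0, 0, 1)^T — this equals column 9 of H (binary 1001), so error is at position 9.
Correct: flip bit 9 of r = 111001001100111 to get c = 111001000100111.


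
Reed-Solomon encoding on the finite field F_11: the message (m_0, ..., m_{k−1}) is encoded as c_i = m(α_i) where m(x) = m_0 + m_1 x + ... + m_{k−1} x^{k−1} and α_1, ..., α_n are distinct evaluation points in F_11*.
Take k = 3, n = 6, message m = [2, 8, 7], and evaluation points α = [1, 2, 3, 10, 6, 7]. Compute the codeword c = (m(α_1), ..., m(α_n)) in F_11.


c = [6, 2, 1, 1, 5, 5]

Message polynomial: m(x) = 2 + 8·x + 7·x^2 (mod 11).
For each evaluation point α_i, compute m(α_i) mod 11:
  α_1 = 1: Horner steps 7 → 4 → 6, so m(1) = 6.
  α_2 = 2: Horner steps 7 → 0 → 2, so m(2) = 2.
  α_3 = 3: Horner steps 7 → 7 → 1, so m(3) = 1.
  α_4 = 10: Horner steps 7 → 1 → 1, so m(10) = 1.
  α_5 = 6: Horner steps 7 → 6 → 5, so m(6) = 5.
  α_6 = 7: Horner steps 7 → 2 → 5, so m(7) = 5.
Codeword c = [6, 2, 1, 1, 5, 5] ∈ F_11^6.


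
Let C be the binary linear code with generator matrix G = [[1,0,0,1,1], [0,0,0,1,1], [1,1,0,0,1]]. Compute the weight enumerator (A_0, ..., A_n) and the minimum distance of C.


Weight distribution: A_0 = 1, A_1 = 1, A_2 = 3, A_3 = 3. Minimum distance d = 1.

Enumerate all 2^3 = 8 messages m ∈ F_2^3.
For each, compute codeword c = mG in F_2^5, then tally its weight.
  m = 000 → c = 00000, weight = 0.
  m = 100 → c = 10011, weight = 3.
  m = 010 → c = 00011, weight = 2.
  m = 110 → c = 10000, weight = 1.
  m = 001 → c = 11001, weight = 3.
  m = 101 → c = 01010, weight = 2.
  m = 011 → c = 11010, weight = 3.
  m = 111 → c = 01001, weight = 2.
Tally weights:
  weight 0: 1 codewords.
  weight 1: 1 codewords.
  weight 2: 3 codewords.
  weight 3: 3 codewords.
Minimum distance d = smallest w > 0 with A_w > 0 = 1.
Sanity: Σ A_w = 8 = 2^3 = 8 ✓.


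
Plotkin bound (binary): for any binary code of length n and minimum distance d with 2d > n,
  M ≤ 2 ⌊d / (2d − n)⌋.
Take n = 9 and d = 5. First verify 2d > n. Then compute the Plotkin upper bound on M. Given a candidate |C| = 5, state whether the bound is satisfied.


Plotkin bound M ≤ 10; given |C| = 5 ≤ bound (satisfied).

Check applicability: 2d = 10, n = 9.
2d − n = 1 > 0, so Plotkin applies.
Compute d/(2d−n) = 5/1 ≈ 5.0000.
⌊d/(2d−n)⌋ = 5.
Plotkin bound: M ≤ 2·5 = 10.
Given |C| = 5, check: satisfied.
This |C| is below the Plotkin bound.


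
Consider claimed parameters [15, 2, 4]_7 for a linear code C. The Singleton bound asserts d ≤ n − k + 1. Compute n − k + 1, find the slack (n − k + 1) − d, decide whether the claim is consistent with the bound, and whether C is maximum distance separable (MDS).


Singleton RHS = n − k + 1 = 14, slack = 10, bound satisfied, not MDS.

Singleton bound: d ≤ n − k + 1.
Here n = 15, k = 2, so n − k + 1 = 14.
Given d = 4, check d ≤ 14: YES.
Slack = (n − k + 1) − d = 10.
The code is NOT MDS (slack = 10 > 0).
Description: the claimed parameters are [15, 2, 4]_7; such a code would be non-MDS.


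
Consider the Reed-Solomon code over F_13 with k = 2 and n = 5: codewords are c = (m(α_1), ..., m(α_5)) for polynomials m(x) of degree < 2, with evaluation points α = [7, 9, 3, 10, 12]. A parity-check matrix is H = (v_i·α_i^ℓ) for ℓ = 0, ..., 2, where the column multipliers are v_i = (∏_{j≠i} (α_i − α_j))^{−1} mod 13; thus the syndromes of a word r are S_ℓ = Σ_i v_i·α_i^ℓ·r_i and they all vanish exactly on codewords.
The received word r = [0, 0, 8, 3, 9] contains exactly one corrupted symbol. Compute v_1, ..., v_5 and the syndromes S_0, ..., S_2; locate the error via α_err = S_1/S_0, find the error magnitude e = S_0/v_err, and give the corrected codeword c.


S = (11, 12, 6), error at position 1, error magnitude e = 6, c = [7, 0, 8, 3, 9].

Step 1: column multipliers v_i = (∏_{j≠i}(α_i − α_j))^{−1} mod 13.
  i = 1 (α = 7): (7−9)(7−3)(7−10)(7−12) = (−2)·4·(−3)·(−5) = −120 ≡ 10, so v_1 = 10^{−1} = 4 (mod 13).
  i = 2 (α = 9): (9−7)(9−3)(9−10)(9−12) = 2·6·(−1)·(−3) = 36 ≡ 10, so v_2 = 10^{−1} = 4 (mod 13).
  i = 3 (α = 3): (3−7)(3−9)(3−10)(3−12) = (−4)·(−6)·(−7)·(−9) = 1512 ≡ 4, so v_3 = 4^{−1} = 10 (mod 13).
  i = 4 (α = 10): (10−7)(10−9)(10−3)(10−12) = 3·1·7·(−2) = −42 ≡ 10, so v_4 = 10^{−1} = 4 (mod 13).
  i = 5 (α = 12): (12−7)(12−9)(12−3)(12−10) = 5·3·9·2 = 270 ≡ 10, so v_5 = 10^{−1} = 4 (mod 13).
  v = [4, 4, 10, 4, 4].
Step 2: syndromes of r = [0, 0, 8, 3, 9] (all sums mod 13).
  S_0 = Σ v_i r_i = 4·0 + 4·0 + 10·8 + 4·3 + 4·9 = 128 ≡ 11.
  S_1 = Σ v_i α_i r_i = 4·7·0 + 4·9·0 + 10·3·8 + 4·10·3 + 4·12·9 = 792 ≡ 12.
  α_i^2 mod 13 = [10, 3, 9, 9, 1].
  S_2 = Σ v_i α_i^2 r_i = 4·10·0 + 4·3·0 + 10·9·8 + 4·9·3 + 4·1·9 = 864 ≡ 6.
  S = (11, 12, 6) ≠ 0, so r is not a codeword (an error is present).
Step 3: locate the error. For a single error e at position i, S_ℓ = v_i·e·α_i^ℓ, so α_err = S_1/S_0.
  S_0^{−1} = 11^{−1} = 6 (mod 13), so α_err = 12·6 = 72 ≡ 7 = α_1. Error position i = 1.
  Consistency check: S_2/S_1 = 6·12 = 72 ≡ 7 = α_err ✓ (single-error assumption holds).
Step 4: error magnitude e = S_0/v_1 = S_0·∏_{j≠1}(α_1 − α_j) = 11·10 = 110 ≡ 6 (mod 13).
Step 5: correct position 1: c_1 = r_1 − e = 0 − 6 ≡ 7 (mod 13). Hence c = [7, 0, 8, 3, 9].
  Check: interpolating c through the α_i gives m(x) = 12 + 3·x (degree < 2) with m(α_i) = c_i for every i, so c is indeed a codeword.


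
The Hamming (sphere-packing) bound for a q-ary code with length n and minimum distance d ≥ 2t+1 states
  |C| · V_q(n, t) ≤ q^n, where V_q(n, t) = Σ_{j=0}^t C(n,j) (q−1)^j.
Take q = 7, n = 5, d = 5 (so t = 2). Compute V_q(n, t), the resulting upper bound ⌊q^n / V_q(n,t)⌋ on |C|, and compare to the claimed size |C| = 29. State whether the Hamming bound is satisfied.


V_q(n, t) = 391, q^n = 16807, Hamming bound = 42, |C| = 29 ≤ bound (satisfied).

Step 1: Compute V_q(n, t) = Σ_{j=0}^2 C(n, j) (q−1)^j.
  j = 0: C(5,0)·(6)^0 = 1·1 = 1.
  j = 1: C(5,1)·(6)^1 = 5·6 = 30.
  j = 2: C(5,2)·(6)^2 = 10·36 = 360.
  V_q(n, t) = 1 + 30 + 360 = 391.
Step 2: q^n = 7^5 = 16807.
Step 3: Hamming bound ⌊q^n / V_q(n,t)⌋ = ⌊16807/391⌋ = 42.
Step 4: Compare |C| = 29 to 42: satisfied.
The claimed |C| lies below the Hamming bound.


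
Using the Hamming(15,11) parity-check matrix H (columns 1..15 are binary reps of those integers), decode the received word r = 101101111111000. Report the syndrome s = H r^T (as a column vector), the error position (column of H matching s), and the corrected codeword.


s = (1, 0, 1, 1)^T, error position = 11, corrected codeword c = 101101111101000

Compute s = H r^T mod 2 one row at a time:
  s_1 = 1 + 1 + 1 + 1 + 1 + 0 + 0 + 0 = 5 ≡ 1 (mod 2).
  s_2 = 1 + 0 + 1 + 1 + 1 + 0 + 0 + 0 = 4 ≡ 0 (mod 2).
  s_3 = 0 + 1 + 1 + 1 + 1 + 1 + 0 + 0 = 5 ≡ 1 (mod 2).
  s_4 = 1 + 1 + 0 + 1 + 1 + 1 + 0 + 0 = 5 ≡ 1 (mod 2).
s = (1, 0, 1, 1)^T — this equals column 11 of H (binary 1011), so error is at position 11.
Correct: flip bit 11 of r = 101101111111000 to get c = 101101111101000.


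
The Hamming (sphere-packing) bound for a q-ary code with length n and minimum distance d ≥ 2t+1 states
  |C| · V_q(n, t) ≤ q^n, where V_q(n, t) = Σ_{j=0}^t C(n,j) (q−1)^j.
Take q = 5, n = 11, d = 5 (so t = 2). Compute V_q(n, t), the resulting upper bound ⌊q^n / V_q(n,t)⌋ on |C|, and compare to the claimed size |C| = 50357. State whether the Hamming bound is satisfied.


V_q(n, t) = 925, q^n = 48828125, Hamming bound = 52787, |C| = 50357 ≤ bound (satisfied).

Step 1: Compute V_q(n, t) = Σ_{j=0}^2 C(n, j) (q−1)^j.
  j = 0: C(11,0)·(4)^0 = 1·1 = 1.
  j = 1: C(11,1)·(4)^1 = 11·4 = 44.
  j = 2: C(11,2)·(4)^2 = 55·16 = 880.
  V_q(n, t) = 1 + 44 + 880 = 925.
Step 2: q^n = 5^11 = 48828125.
Step 3: Hamming bound ⌊q^n / V_q(n,t)⌋ = ⌊48828125/925⌋ = 52787.
Step 4: Compare |C| = 50357 to 52787: satisfied.
The claimed |C| lies below the Hamming bound.


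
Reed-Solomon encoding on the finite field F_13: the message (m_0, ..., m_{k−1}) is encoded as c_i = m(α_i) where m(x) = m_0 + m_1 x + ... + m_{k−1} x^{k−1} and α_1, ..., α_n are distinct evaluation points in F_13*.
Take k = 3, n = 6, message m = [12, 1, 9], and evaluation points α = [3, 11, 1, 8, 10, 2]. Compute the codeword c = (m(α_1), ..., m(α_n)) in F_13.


c = [5, 7, 9, 11, 12, 11]

Message polynomial: m(x) = 12 + 1·x + 9·x^2 (mod 13).
For each evaluation point α_i, compute m(α_i) mod 13:
  α_1 = 3: Horner steps 9 → 2 → 5, so m(3) = 5.
  α_2 = 11: Horner steps 9 → 9 → 7, so m(11) = 7.
  α_3 = 1: Horner steps 9 → 10 → 9, so m(1) = 9.
  α_4 = 8: Horner steps 9 → 8 → 11, so m(8) = 11.
  α_5 = 10: Horner steps 9 → 0 → 12, so m(10) = 12.
  α_6 = 2: Horner steps 9 → 6 → 11, so m(2) = 11.
Codeword c = [5, 7, 9, 11, 12, 11] ∈ F_13^6.


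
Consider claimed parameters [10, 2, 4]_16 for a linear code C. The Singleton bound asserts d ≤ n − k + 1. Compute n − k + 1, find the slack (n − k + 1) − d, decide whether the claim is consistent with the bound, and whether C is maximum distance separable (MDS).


Singleton RHS = n − k + 1 = 9, slack = 5, bound satisfied, not MDS.

Singleton bound: d ≤ n − k + 1.
Here n = 10, k = 2, so n − k + 1 = 9.
Given d = 4, check d ≤ 9: YES.
Slack = (n − k + 1) − d = 5.
The code is NOT MDS (slack = 5 > 0).
Description: the claimed parameters are [10, 2, 4]_16; such a code would be non-MDS.


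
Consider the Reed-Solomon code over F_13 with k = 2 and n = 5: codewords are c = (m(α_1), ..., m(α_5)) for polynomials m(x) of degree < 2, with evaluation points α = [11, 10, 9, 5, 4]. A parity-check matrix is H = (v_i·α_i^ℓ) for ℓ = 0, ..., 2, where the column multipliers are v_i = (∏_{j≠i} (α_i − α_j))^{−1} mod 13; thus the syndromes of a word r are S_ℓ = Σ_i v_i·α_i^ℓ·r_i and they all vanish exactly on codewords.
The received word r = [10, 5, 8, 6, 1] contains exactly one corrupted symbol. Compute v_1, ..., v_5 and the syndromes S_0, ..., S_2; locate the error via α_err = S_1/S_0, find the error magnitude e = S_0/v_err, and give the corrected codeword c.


S = (8, 7, 11), error at position 3, error magnitude e = 8, c = [10, 5, 0, 6, 1].

Step 1: column multipliers v_i = (∏_{j≠i}(α_i − α_j))^{−1} mod 13.
  i = 1 (α = 11): (11−10)(11−9)(11−5)(11−4) = 1·2·6·7 = 84 ≡ 6, so v_1 = 6^{−1} = 11 (mod 13).
  i = 2 (α = 10): (10−11)(10−9)(10−5)(10−4) = (−1)·1·5·6 = −30 ≡ 9, so v_2 = 9^{−1} = 3 (mod 13).
  i = 3 (α = 9): (9−11)(9−10)(9−5)(9−4) = (−2)·(−1)·4·5 = 40 ≡ 1, so v_3 = 1^{−1} = 1 (mod 13).
  i = 4 (α = 5): (5−11)(5−10)(5−9)(5−4) = (−6)·(−5)·(−4)·1 = −120 ≡ 10, so v_4 = 10^{−1} = 4 (mod 13).
  i = 5 (α = 4): (4−11)(4−10)(4−9)(4−5) = (−7)·(−6)·(−5)·(−1) = 210 ≡ 2, so v_5 = 2^{−1} = 7 (mod 13).
  v = [11, 3, 1, 4, 7].
Step 2: syndromes of r = [10, 5, 8, 6, 1] (all sums mod 13).
  S_0 = Σ v_i r_i = 11·10 + 3·5 + 1·8 + 4·6 + 7·1 = 164 ≡ 8.
  S_1 = Σ v_i α_i r_i = 11·11·10 + 3·10·5 + 1·9·8 + 4·5·6 + 7·4·1 = 1580 ≡ 7.
  α_i^2 mod 13 = [4, 9, 3, 12, 3].
  S_2 = Σ v_i α_i^2 r_i = 11·4·10 + 3·9·5 + 1·3·8 + 4·12·6 + 7·3·1 = 908 ≡ 11.
  S = (8, 7, 11) ≠ 0, so r is not a codeword (an error is present).
Step 3: locate the error. For a single error e at position i, S_ℓ = v_i·e·α_i^ℓ, so α_err = S_1/S_0.
  S_0^{−1} = 8^{−1} = 5 (mod 13), so α_err = 7·5 = 35 ≡ 9 = α_3. Error position i = 3.
  Consistency check: S_2/S_1 = 11·2 = 22 ≡ 9 = α_err ✓ (single-error assumption holds).
Step 4: error magnitude e = S_0/v_3 = S_0·∏_{j≠3}(α_3 − α_j) = 8·1 = 8 ≡ 8 (mod 13).
Step 5: correct position 3: c_3 = r_3 − e = 8 − 8 ≡ 0 (mod 13). Hence c = [10, 5, 0, 6, 1].
  Check: interpolating c through the α_i gives m(x) = 7 + 5·x (degree < 2) with m(α_i) = c_i for every i, so c is indeed a codeword.


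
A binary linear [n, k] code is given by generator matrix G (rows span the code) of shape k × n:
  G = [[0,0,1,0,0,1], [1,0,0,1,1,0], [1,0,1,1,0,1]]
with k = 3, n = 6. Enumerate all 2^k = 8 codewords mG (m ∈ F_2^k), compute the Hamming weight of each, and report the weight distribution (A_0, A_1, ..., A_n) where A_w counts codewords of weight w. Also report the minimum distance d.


Weight distribution: A_0 = 1, A_1 = 1, A_2 = 2, A_3 = 2, A_4 = 1, A_5 = 1. Minimum distance d = 1.

Enumerate all 2^3 = 8 messages m ∈ F_2^3.
For each, compute codeword c = mG in F_2^6, then tally its weight.
  m = 000 → c = 000000, weight = 0.
  m = 100 → c = 001001, weight = 2.
  m = 010 → c = 100110, weight = 3.
  m = 110 → c = 101111, weight = 5.
  m = 001 → c = 101101, weight = 4.
  m = 101 → c = 100100, weight = 2.
  m = 011 → c = 001011, weight = 3.
  m = 111 → c = 000010, weight = 1.
Tally weights:
  weight 0: 1 codewords.
  weight 1: 1 codewords.
  weight 2: 2 codewords.
  weight 3: 2 codewords.
  weight 4: 1 codewords.
  weight 5: 1 codewords.
Minimum distance d = smallest w > 0 with A_w > 0 = 1.
Sanity: Σ A_w = 8 = 2^3 = 8 ✓.


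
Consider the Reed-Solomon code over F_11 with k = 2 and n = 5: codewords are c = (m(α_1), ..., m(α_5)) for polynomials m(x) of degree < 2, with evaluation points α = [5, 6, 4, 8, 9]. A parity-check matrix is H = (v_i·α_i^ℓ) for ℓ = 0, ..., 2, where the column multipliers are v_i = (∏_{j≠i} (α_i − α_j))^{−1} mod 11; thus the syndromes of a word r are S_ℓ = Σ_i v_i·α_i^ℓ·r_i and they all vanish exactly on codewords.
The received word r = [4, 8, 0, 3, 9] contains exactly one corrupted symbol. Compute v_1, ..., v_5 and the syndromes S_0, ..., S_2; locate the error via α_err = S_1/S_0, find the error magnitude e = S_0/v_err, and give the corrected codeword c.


S = (1, 8, 9), error at position 4, error magnitude e = 9, c = [4, 8, 0, 5, 9].

Step 1: column multipliers v_i = (∏_{j≠i}(α_i − α_j))^{−1} mod 11.
  i = 1 (α = 5): (5−6)(5−4)(5−8)(5−9) = (−1)·1·(−3)·(−4) = −12 ≡ 10, so v_1 = 10^{−1} = 10 (mod 11).
  i = 2 (α = 6): (6−5)(6−4)(6−8)(6−9) = 1·2·(−2)·(−3) = 12 ≡ 1, so v_2 = 1^{−1} = 1 (mod 11).
  i = 3 (α = 4): (4−5)(4−6)(4−8)(4−9) = (−1)·(−2)·(−4)·(−5) = 40 ≡ 7, so v_3 = 7^{−1} = 8 (mod 11).
  i = 4 (α = 8): (8−5)(8−6)(8−4)(8−9) = 3·2·4·(−1) = −24 ≡ 9, so v_4 = 9^{−1} = 5 (mod 11).
  i = 5 (α = 9): (9−5)(9−6)(9−4)(9−8) = 4·3·5·1 = 60 ≡ 5, so v_5 = 5^{−1} = 9 (mod 11).
  v = [10, 1, 8, 5, 9].
Step 2: syndromes of r = [4, 8, 0, 3, 9] (all sums mod 11).
  S_0 = Σ v_i r_i = 10·4 + 1·8 + 8·0 + 5·3 + 9·9 = 144 ≡ 1.
  S_1 = Σ v_i α_i r_i = 10·5·4 + 1·6·8 + 8·4·0 + 5·8·3 + 9·9·9 = 1097 ≡ 8.
  α_i^2 mod 11 = [3, 3, 5, 9, 4].
  S_2 = Σ v_i α_i^2 r_i = 10·3·4 + 1·3·8 + 8·5·0 + 5·9·3 + 9·4·9 = 603 ≡ 9.
  S = (1, 8, 9) ≠ 0, so r is not a codeword (an error is present).
Step 3: locate the error. For a single error e at position i, S_ℓ = v_i·e·α_i^ℓ, so α_err = S_1/S_0.
  S_0^{−1} = 1^{−1} = 1 (mod 11), so α_err = 8·1 = 8 ≡ 8 = α_4. Error position i = 4.
  Consistency check: S_2/S_1 = 9·7 = 63 ≡ 8 = α_err ✓ (single-error assumption holds).
Step 4: error magnitude e = S_0/v_4 = S_0·∏_{j≠4}(α_4 − α_j) = 1·9 = 9 ≡ 9 (mod 11).
Step 5: correct position 4: c_4 = r_4 − e = 3 − 9 ≡ 5 (mod 11). Hence c = [4, 8, 0, 5, 9].
  Check: interpolating c through the α_i gives m(x) = 6 + 4·x (degree < 2) with m(α_i) = c_i for every i, so c is indeed a codeword.


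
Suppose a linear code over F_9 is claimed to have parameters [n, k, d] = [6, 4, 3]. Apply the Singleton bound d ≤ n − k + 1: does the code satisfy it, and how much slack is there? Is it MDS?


Singleton RHS = n − k + 1 = 3, slack = 0, bound satisfied, MDS.

Singleton bound: d ≤ n − k + 1.
Here n = 6, k = 4, so n − k + 1 = 3.
Given d = 3, check d ≤ 3: YES.
Slack = (n − k + 1) − d = 0.
The code is MDS (slack = 0).
Description: the claimed parameters are [6, 4, 3]_9; such a code would be MDS (meets Singleton bound).


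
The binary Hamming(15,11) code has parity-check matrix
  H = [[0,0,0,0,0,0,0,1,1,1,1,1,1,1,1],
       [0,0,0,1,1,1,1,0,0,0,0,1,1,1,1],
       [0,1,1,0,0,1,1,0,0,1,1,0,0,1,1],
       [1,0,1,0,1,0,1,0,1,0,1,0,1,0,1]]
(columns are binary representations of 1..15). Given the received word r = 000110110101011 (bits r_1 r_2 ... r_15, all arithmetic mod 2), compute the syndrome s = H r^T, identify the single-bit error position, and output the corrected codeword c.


s = (1, 0, 0, 1)^T, error position = 9, corrected codeword c = 000110111101011

Compute s = H r^T mod 2 one row at a time:
  s_1 = 1 + 0 + 1 + 0 + 1 + 0 + 1 + 1 = 5 ≡ 1 (mod 2).
  s_2 = 1 + 1 + 0 + 1 + 1 + 0 + 1 + 1 = 6 ≡ 0 (mod 2).
  s_3 = 0 + 0 + 0 + 1 + 1 + 0 + 1 + 1 = 4 ≡ 0 (mod 2).
  s_4 = 0 + 0 + 1 + 1 + 0 + 0 + 0 + 1 = 3 ≡ 1 (mod 2).
s = (1, 0, 0, 1)^T — this equals column 9 of H (binary 1001), so error is at position 9.
Correct: flip bit 9 of r = 000110110101011 to get c = 000110111101011.


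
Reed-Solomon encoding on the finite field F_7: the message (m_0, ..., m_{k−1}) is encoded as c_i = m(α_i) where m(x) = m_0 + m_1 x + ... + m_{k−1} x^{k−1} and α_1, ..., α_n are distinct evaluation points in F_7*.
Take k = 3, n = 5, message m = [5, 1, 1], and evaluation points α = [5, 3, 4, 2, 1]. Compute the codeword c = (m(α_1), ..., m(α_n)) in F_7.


c = [0, 3, 4, 4, 0]

Message polynomial: m(x) = 5 + 1·x + 1·x^2 (mod 7).
For each evaluation point α_i, compute m(α_i) mod 7:
  α_1 = 5: Horner steps 1 → 6 → 0, so m(5) = 0.
  α_2 = 3: Horner steps 1 → 4 → 3, so m(3) = 3.
  α_3 = 4: Horner steps 1 → 5 → 4, so m(4) = 4.
  α_4 = 2: Horner steps 1 → 3 → 4, so m(2) = 4.
  α_5 = 1: Horner steps 1 → 2 → 0, so m(1) = 0.
Codeword c = [0, 3, 4, 4, 0] ∈ F_7^5.


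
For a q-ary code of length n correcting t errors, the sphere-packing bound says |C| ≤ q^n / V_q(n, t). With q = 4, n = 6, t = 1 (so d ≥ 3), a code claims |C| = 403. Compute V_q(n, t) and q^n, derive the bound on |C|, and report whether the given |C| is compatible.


V_q(n, t) = 19, q^n = 4096, Hamming bound = 215, |C| = 403 > bound (violated).

Step 1: Compute V_q(n, t) = Σ_{j=0}^1 C(n, j) (q−1)^j.
  j = 0: C(6,0)·(3)^0 = 1·1 = 1.
  j = 1: C(6,1)·(3)^1 = 6·3 = 18.
  V_q(n, t) = 1 + 18 = 19.
Step 2: q^n = 4^6 = 4096.
Step 3: Hamming bound ⌊q^n / V_q(n,t)⌋ = ⌊4096/19⌋ = 215.
Step 4: Compare |C| = 403 to 215: violated.
The claimed |C| lies above the Hamming bound, so no 4-ary code of length 6 with d ≥ 3 can have 403 codewords.


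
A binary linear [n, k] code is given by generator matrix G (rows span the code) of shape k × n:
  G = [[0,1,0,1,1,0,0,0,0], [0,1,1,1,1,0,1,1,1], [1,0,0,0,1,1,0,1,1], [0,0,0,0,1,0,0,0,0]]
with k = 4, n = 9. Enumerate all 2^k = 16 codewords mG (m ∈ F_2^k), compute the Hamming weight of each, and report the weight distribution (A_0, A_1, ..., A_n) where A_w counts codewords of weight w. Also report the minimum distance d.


Weight distribution: A_0 = 1, A_1 = 1, A_2 = 1, A_3 = 1, A_4 = 3, A_5 = 3, A_6 = 3, A_7 = 3. Minimum distance d = 1.

Enumerate all 2^4 = 16 messages m ∈ F_2^4.
For each, compute codeword c = mG in F_2^9, then tally its weight.
  m = 0000 → c = 000000000, weight = 0.
  m = 1000 → c = 010110000, weight = 3.
  m = 0100 → c = 011110111, weight = 7.
  m = 1100 → c = 001000111, weight = 4.
  m = 0010 → c = 100011011, weight = 5.
  m = 1010 → c = 110101011, weight = 6.
  m = 0110 → c = 111101100, weight = 6.
  m = 1110 → c = 101011100, weight = 5.
  m = 0001 → c = 000010000, weight = 1.
  m = 1001 → c = 010100000, weight = 2.
  m = 0101 → c = 011100111, weight = 6.
  m = 1101 → c = 001010111, weight = 5.
  m = 0011 → c = 100001011, weight = 4.
  m = 1011 → c = 110111011, weight = 7.
  m = 0111 → c = 111111100, weight = 7.
  m = 1111 → c = 101001100, weight = 4.
Tally weights:
  weight 0: 1 codewords.
  weight 1: 1 codewords.
  weight 2: 1 codewords.
  weight 3: 1 codewords.
  weight 4: 3 codewords.
  weight 5: 3 codewords.
  weight 6: 3 codewords.
  weight 7: 3 codewords.
Minimum distance d = smallest w > 0 with A_w > 0 = 1.
Sanity: Σ A_w = 16 = 2^4 = 16 ✓.


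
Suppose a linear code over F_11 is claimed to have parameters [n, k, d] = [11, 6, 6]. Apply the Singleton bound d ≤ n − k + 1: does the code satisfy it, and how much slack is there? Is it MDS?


Singleton RHS = n − k + 1 = 6, slack = 0, bound satisfied, MDS.

Singleton bound: d ≤ n − k + 1.
Here n = 11, k = 6, so n − k + 1 = 6.
Given d = 6, check d ≤ 6: YES.
Slack = (n − k + 1) − d = 0.
The code is MDS (slack = 0).
Description: the claimed parameters are [11, 6, 6]_11; such a code would be MDS (meets Singleton bound).


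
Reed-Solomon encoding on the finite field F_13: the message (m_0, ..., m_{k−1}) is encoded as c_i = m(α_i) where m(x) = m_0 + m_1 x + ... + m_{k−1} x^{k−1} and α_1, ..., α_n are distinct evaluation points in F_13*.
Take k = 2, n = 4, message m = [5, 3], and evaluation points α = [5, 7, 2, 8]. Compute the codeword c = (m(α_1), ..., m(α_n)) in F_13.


c = [7, 0, 11, 3]

Message polynomial: m(x) = 5 + 3·x (mod 13).
For each evaluation point α_i, compute m(α_i) mod 13:
  α_1 = 5: Horner steps 3 → 7, so m(5) = 7.
  α_2 = 7: Horner steps 3 → 0, so m(7) = 0.
  α_3 = 2: Horner steps 3 → 11, so m(2) = 11.
  α_4 = 8: Horner steps 3 → 3, so m(8) = 3.
Codeword c = [7, 0, 11, 3] ∈ F_13^4.


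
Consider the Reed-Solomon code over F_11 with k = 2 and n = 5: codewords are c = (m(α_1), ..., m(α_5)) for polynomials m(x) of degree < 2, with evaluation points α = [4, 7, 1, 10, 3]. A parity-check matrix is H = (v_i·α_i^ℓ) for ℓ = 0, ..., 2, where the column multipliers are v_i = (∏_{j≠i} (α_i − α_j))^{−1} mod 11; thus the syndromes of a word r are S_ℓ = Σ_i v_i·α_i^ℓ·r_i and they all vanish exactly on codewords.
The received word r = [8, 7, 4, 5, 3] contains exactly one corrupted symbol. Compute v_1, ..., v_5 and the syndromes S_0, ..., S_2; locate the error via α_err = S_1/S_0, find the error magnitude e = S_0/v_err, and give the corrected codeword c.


S = (7, 5, 2), error at position 2, error magnitude e = 6, c = [8, 1, 4, 5, 3].

Step 1: column multipliers v_i = (∏_{j≠i}(α_i − α_j))^{−1} mod 11.
  i = 1 (α = 4): (4−7)(4−1)(4−10)(4−3) = (−3)·3·(−6)·1 = 54 ≡ 10, so v_1 = 10^{−1} = 10 (mod 11).
  i = 2 (α = 7): (7−4)(7−1)(7−10)(7−3) = 3·6·(−3)·4 = −216 ≡ 4, so v_2 = 4^{−1} = 3 (mod 11).
  i = 3 (α = 1): (1−4)(1−7)(1−10)(1−3) = (−3)·(−6)·(−9)·(−2) = 324 ≡ 5, so v_3 = 5^{−1} = 9 (mod 11).
  i = 4 (α = 10): (10−4)(10−7)(10−1)(10−3) = 6·3·9·7 = 1134 ≡ 1, so v_4 = 1^{−1} = 1 (mod 11).
  i = 5 (α = 3): (3−4)(3−7)(3−1)(3−10) = (−1)·(−4)·2·(−7) = −56 ≡ 10, so v_5 = 10^{−1} = 10 (mod 11).
  v = [10, 3, 9, 1, 10].
Step 2: syndromes of r = [8, 7, 4, 5, 3] (all sums mod 11).
  S_0 = Σ v_i r_i = 10·8 + 3·7 + 9·4 + 1·5 + 10·3 = 172 ≡ 7.
  S_1 = Σ v_i α_i r_i = 10·4·8 + 3·7·7 + 9·1·4 + 1·10·5 + 10·3·3 = 643 ≡ 5.
  α_i^2 mod 11 = [5, 5, 1, 1, 9].
  S_2 = Σ v_i α_i^2 r_i = 10·5·8 + 3·5·7 + 9·1·4 + 1·1·5 + 10·9·3 = 816 ≡ 2.
  S = (7, 5, 2) ≠ 0, so r is not a codeword (an error is present).
Step 3: locate the error. For a single error e at position i, S_ℓ = v_i·e·α_i^ℓ, so α_err = S_1/S_0.
  S_0^{−1} = 7^{−1} = 8 (mod 11), so α_err = 5·8 = 40 ≡ 7 = α_2. Error position i = 2.
  Consistency check: S_2/S_1 = 2·9 = 18 ≡ 7 = α_err ✓ (single-error assumption holds).
Step 4: error magnitude e = S_0/v_2 = S_0·∏_{j≠2}(α_2 − α_j) = 7·4 = 28 ≡ 6 (mod 11).
Step 5: correct position 2: c_2 = r_2 − e = 7 − 6 ≡ 1 (mod 11). Hence c = [8, 1, 4, 5, 3].
  Check: interpolating c through the α_i gives m(x) = 10 + 5·x (degree < 2) with m(α_i) = c_i for every i, so c is indeed a codeword.


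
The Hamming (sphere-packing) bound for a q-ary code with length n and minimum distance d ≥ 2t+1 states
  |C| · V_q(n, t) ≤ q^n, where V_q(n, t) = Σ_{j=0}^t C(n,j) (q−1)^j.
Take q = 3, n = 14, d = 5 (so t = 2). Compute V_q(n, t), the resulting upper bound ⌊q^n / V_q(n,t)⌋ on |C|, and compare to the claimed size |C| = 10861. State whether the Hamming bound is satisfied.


V_q(n, t) = 393, q^n = 4782969, Hamming bound = 12170, |C| = 10861 ≤ bound (satisfied).

Step 1: Compute V_q(n, t) = Σ_{j=0}^2 C(n, j) (q−1)^j.
  j = 0: C(14,0)·(2)^0 = 1·1 = 1.
  j = 1: C(14,1)·(2)^1 = 14·2 = 28.
  j = 2: C(14,2)·(2)^2 = 91·4 = 364.
  V_q(n, t) = 1 + 28 + 364 = 393.
Step 2: q^n = 3^14 = 4782969.
Step 3: Hamming bound ⌊q^n / V_q(n,t)⌋ = ⌊4782969/393⌋ = 12170.
Step 4: Compare |C| = 10861 to 12170: satisfied.
The claimed |C| lies below the Hamming bound.


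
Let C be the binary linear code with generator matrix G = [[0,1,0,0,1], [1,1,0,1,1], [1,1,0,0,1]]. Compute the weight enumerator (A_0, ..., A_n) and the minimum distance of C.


Weight distribution: A_0 = 1, A_1 = 2, A_2 = 2, A_3 = 2, A_4 = 1. Minimum distance d = 1.

Enumerate all 2^3 = 8 messages m ∈ F_2^3.
For each, compute codeword c = mG in F_2^5, then tally its weight.
  m = 000 → c = 00000, weight = 0.
  m = 100 → c = 01001, weight = 2.
  m = 010 → c = 11011, weight = 4.
  m = 110 → c = 10010, weight = 2.
  m = 001 → c = 11001, weight = 3.
  m = 101 → c = 10000, weight = 1.
  m = 011 → c = 00010, weight = 1.
  m = 111 → c = 01011, weight = 3.
Tally weights:
  weight 0: 1 codewords.
  weight 1: 2 codewords.
  weight 2: 2 codewords.
  weight 3: 2 codewords.
  weight 4: 1 codewords.
Minimum distance d = smallest w > 0 with A_w > 0 = 1.
Sanity: Σ A_w = 8 = 2^3 = 8 ✓.
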